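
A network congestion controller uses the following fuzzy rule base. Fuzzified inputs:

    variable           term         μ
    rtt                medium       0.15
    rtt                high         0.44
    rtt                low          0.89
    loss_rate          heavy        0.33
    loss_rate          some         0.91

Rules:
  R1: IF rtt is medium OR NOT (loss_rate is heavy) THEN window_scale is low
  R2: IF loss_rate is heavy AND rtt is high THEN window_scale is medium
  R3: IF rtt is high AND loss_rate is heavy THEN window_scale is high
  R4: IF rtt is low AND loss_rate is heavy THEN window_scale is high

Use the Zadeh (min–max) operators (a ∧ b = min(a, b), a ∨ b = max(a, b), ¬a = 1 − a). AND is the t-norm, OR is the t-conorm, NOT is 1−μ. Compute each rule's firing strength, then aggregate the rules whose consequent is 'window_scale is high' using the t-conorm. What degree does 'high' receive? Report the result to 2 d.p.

0.33

R1: medium=0.15, ¬heavy=1−0.33=0.67; OR[max(a, b)] → w = 0.67
R2: heavy=0.33, high=0.44; AND[min(a, b)] → w = 0.33
R3: high=0.44, heavy=0.33; AND[min(a, b)] → w = 0.33
R4: low=0.89, heavy=0.33; AND[min(a, b)] → w = 0.33
Rules with consequent 'high': {R3, R4} → strengths 0.33, 0.33
Aggregate via t-conorm [max(a, b)]: 0.33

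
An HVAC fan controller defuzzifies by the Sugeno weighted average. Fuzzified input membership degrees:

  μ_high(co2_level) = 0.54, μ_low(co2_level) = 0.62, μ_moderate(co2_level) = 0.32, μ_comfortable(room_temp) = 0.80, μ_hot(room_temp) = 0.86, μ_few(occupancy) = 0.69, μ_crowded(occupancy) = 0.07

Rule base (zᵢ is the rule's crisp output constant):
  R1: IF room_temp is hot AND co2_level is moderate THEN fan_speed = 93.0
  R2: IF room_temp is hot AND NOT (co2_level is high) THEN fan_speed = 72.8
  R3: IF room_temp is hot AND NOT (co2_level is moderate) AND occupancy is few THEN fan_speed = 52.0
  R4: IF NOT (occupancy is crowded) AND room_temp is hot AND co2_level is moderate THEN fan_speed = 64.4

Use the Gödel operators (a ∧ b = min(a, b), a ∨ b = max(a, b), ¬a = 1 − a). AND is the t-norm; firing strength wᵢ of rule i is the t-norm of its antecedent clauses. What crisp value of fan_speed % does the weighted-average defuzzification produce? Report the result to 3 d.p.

R1 (z=93.0): hot=0.86, moderate=0.32; AND[min(a, b)] → w = 0.32
R2 (z=72.8): hot=0.86, ¬high=1−0.54=0.46; AND[min(a, b)] → w = 0.46
R3 (z=52.0): hot=0.86, ¬moderate=1−0.32=0.68, few=0.69; AND[min(a, b)] → w = 0.68
R4 (z=64.4): ¬crowded=1−0.07=0.93, hot=0.86, moderate=0.32; AND[min(a, b)] → w = 0.32
Weighted average = (0.32·93.0 + 0.46·72.8 + 0.68·52.0 + 0.32·64.4) / (0.32 + 0.46 + 0.68 + 0.32)
  = 119.2160 / 1.7800 = 66.975

66.975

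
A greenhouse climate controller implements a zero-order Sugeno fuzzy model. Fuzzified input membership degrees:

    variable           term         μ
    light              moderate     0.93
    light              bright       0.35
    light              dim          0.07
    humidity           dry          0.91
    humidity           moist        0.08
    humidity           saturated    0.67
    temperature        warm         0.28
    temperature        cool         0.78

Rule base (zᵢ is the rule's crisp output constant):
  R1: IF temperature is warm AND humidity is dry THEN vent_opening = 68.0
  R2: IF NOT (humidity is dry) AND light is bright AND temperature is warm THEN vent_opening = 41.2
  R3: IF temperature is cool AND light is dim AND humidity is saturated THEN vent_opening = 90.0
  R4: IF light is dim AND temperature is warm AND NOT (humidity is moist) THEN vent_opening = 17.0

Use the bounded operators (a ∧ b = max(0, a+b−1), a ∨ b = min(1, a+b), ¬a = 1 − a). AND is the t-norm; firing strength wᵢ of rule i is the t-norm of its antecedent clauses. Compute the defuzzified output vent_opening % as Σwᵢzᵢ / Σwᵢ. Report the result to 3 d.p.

68.000

R1 (z=68.0): warm=0.28, dry=0.91; AND[max(0, a+b−1)] → w = 0.19
R2 (z=41.2): ¬dry=1−0.91=0.09, bright=0.35, warm=0.28; AND[max(0, a+b−1)] → w = 0.00
R3 (z=90.0): cool=0.78, dim=0.07, saturated=0.67; AND[max(0, a+b−1)] → w = 0.00
R4 (z=17.0): dim=0.07, warm=0.28, ¬moist=1−0.08=0.92; AND[max(0, a+b−1)] → w = 0.00
Weighted average = (0.19·68.0 + 0.00·41.2 + 0.00·90.0 + 0.00·17.0) / (0.19 + 0.00 + 0.00 + 0.00)
  = 12.9200 / 0.1900 = 68.000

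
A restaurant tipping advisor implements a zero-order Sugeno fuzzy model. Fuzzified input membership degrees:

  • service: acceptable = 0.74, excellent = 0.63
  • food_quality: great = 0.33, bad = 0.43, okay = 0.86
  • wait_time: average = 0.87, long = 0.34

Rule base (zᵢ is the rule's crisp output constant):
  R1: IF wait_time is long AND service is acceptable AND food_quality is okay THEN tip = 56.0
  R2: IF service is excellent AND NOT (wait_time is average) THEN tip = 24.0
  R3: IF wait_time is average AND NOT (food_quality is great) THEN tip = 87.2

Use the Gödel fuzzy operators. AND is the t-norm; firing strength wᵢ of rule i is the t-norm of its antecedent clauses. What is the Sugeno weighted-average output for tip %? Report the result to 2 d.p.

70.69

R1 (z=56.0): long=0.34, acceptable=0.74, okay=0.86; AND[min(a, b)] → w = 0.34
R2 (z=24.0): excellent=0.63, ¬average=1−0.87=0.13; AND[min(a, b)] → w = 0.13
R3 (z=87.2): average=0.87, ¬great=1−0.33=0.67; AND[min(a, b)] → w = 0.67
Weighted average = (0.34·56.0 + 0.13·24.0 + 0.67·87.2) / (0.34 + 0.13 + 0.67)
  = 80.5840 / 1.1400 = 70.69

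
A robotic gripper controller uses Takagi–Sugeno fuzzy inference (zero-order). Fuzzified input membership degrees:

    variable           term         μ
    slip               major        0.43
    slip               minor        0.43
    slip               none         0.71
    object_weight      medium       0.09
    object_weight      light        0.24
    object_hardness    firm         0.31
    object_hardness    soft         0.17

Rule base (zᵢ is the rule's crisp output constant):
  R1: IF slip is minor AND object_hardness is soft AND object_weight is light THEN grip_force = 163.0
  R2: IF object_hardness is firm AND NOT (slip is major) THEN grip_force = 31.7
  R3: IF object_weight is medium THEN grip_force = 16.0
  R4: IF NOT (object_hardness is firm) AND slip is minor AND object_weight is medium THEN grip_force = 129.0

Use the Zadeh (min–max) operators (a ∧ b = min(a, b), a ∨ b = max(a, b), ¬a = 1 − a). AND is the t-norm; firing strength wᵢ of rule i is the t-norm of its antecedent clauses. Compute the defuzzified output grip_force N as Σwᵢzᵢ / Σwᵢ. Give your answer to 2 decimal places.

R1 (z=163.0): minor=0.43, soft=0.17, light=0.24; AND[min(a, b)] → w = 0.17
R2 (z=31.7): firm=0.31, ¬major=1−0.43=0.57; AND[min(a, b)] → w = 0.31
R3 (z=16.0): medium=0.09 → w = 0.09
R4 (z=129.0): ¬firm=1−0.31=0.69, minor=0.43, medium=0.09; AND[min(a, b)] → w = 0.09
Weighted average = (0.17·163.0 + 0.31·31.7 + 0.09·16.0 + 0.09·129.0) / (0.17 + 0.31 + 0.09 + 0.09)
  = 50.5870 / 0.6600 = 76.65

76.65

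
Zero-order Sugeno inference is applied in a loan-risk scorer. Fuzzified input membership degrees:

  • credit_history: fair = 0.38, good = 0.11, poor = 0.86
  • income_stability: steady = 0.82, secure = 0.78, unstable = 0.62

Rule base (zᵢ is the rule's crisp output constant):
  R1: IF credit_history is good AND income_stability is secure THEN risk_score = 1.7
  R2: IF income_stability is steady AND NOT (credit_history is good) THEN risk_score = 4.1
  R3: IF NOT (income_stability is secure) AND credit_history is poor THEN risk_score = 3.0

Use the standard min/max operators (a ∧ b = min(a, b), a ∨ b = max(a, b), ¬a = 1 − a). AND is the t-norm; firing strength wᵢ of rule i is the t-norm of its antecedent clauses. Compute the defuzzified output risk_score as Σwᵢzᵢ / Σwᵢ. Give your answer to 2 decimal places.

R1 (z=1.7): good=0.11, secure=0.78; AND[min(a, b)] → w = 0.11
R2 (z=4.1): steady=0.82, ¬good=1−0.11=0.89; AND[min(a, b)] → w = 0.82
R3 (z=3.0): ¬secure=1−0.78=0.22, poor=0.86; AND[min(a, b)] → w = 0.22
Weighted average = (0.11·1.7 + 0.82·4.1 + 0.22·3.0) / (0.11 + 0.82 + 0.22)
  = 4.2090 / 1.1500 = 3.66

3.66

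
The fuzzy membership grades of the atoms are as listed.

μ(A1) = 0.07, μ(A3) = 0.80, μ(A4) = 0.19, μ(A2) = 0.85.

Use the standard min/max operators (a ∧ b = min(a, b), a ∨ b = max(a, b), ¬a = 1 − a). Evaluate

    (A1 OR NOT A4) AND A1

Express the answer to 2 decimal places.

0.07

NOT A4 = 1 − 0.19 = 0.81
A1 OR NOT A4 = max(a, b) on (0.07, 0.81) = 0.81
(A1 OR NOT A4) AND A1 = min(a, b) on (0.81, 0.07) = 0.07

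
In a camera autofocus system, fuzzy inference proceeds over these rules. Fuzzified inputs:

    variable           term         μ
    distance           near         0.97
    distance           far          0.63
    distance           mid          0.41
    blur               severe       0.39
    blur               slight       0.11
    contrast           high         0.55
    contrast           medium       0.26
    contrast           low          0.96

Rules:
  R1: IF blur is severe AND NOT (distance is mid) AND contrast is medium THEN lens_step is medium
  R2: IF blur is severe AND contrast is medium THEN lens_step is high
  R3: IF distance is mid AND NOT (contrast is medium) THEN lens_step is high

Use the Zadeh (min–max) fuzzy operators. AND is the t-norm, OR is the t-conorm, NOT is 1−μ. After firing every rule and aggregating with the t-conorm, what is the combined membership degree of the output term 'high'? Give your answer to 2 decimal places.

R1: severe=0.39, ¬mid=1−0.41=0.59, medium=0.26; AND[min(a, b)] → w = 0.26
R2: severe=0.39, medium=0.26; AND[min(a, b)] → w = 0.26
R3: mid=0.41, ¬medium=1−0.26=0.74; AND[min(a, b)] → w = 0.41
Rules with consequent 'high': {R2, R3} → strengths 0.26, 0.41
Aggregate via t-conorm [max(a, b)]: 0.41

0.41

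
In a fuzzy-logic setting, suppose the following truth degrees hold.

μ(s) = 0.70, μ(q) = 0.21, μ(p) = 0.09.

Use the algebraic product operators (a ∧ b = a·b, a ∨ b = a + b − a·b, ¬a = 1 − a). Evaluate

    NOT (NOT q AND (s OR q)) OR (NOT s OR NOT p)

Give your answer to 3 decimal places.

NOT q = 1 − 0.2100 = 0.7900
s OR q = a + b − a·b on (0.7000, 0.2100) = 0.7630
NOT q AND (s OR q) = a·b on (0.7900, 0.7630) = 0.6028
NOT (NOT q AND (s OR q)) = 1 − 0.6028 = 0.3972
NOT s = 1 − 0.7000 = 0.3000
NOT p = 1 − 0.0900 = 0.9100
NOT s OR NOT p = a + b − a·b on (0.3000, 0.9100) = 0.9370
NOT (NOT q AND (s OR q)) OR (NOT s OR NOT p) = a + b − a·b on (0.3972, 0.9370) = 0.9620

0.962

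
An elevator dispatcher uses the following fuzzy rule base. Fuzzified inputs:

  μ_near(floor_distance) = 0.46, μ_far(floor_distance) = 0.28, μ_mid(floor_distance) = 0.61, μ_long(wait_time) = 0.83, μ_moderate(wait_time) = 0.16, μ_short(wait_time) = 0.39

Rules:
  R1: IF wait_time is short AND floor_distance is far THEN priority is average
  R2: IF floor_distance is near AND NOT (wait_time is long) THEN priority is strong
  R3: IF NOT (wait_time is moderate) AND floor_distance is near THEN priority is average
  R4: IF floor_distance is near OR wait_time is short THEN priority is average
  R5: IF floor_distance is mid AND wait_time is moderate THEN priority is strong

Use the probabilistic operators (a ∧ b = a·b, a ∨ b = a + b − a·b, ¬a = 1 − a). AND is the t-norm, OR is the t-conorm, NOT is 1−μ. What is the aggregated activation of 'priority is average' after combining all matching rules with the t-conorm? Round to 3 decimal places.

R1: short=0.39, far=0.28; AND[a·b] → w = 0.1092
R2: near=0.46, ¬long=1−0.83=0.17; AND[a·b] → w = 0.0782
R3: ¬moderate=1−0.16=0.84, near=0.46; AND[a·b] → w = 0.3864
R4: near=0.46, short=0.39; OR[a + b − a·b] → w = 0.6706
R5: mid=0.61, moderate=0.16; AND[a·b] → w = 0.0976
Rules with consequent 'average': {R1, R3, R4} → strengths 0.1092, 0.3864, 0.6706
Aggregate via t-conorm [a + b − a·b]: 0.8200

0.820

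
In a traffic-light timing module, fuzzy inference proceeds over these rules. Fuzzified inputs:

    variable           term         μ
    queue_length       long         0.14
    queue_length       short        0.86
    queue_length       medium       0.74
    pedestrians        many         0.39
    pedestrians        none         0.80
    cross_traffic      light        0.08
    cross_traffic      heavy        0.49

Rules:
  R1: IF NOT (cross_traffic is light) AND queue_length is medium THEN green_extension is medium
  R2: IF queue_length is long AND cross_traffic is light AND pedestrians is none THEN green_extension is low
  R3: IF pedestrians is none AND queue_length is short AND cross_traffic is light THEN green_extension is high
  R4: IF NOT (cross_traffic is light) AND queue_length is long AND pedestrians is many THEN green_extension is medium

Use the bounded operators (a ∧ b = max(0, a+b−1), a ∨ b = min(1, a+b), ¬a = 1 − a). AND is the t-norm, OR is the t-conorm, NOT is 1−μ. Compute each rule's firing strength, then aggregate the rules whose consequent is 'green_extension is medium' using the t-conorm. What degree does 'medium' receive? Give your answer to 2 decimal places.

0.66

R1: ¬light=1−0.08=0.92, medium=0.74; AND[max(0, a+b−1)] → w = 0.66
R2: long=0.14, light=0.08, none=0.80; AND[max(0, a+b−1)] → w = 0.00
R3: none=0.80, short=0.86, light=0.08; AND[max(0, a+b−1)] → w = 0.00
R4: ¬light=1−0.08=0.92, long=0.14, many=0.39; AND[max(0, a+b−1)] → w = 0.00
Rules with consequent 'medium': {R1, R4} → strengths 0.66, 0.00
Aggregate via t-conorm [min(1, a+b)]: 0.66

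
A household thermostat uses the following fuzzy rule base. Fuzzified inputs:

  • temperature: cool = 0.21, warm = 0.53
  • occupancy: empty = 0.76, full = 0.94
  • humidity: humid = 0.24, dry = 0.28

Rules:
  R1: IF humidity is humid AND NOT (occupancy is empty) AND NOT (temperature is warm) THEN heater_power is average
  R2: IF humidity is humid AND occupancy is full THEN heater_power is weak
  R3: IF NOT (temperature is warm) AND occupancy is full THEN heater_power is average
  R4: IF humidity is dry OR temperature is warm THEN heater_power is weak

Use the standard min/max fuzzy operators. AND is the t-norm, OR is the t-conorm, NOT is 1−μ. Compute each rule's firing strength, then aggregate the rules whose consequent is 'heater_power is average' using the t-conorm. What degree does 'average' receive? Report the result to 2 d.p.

0.47

R1: humid=0.24, ¬empty=1−0.76=0.24, ¬warm=1−0.53=0.47; AND[min(a, b)] → w = 0.24
R2: humid=0.24, full=0.94; AND[min(a, b)] → w = 0.24
R3: ¬warm=1−0.53=0.47, full=0.94; AND[min(a, b)] → w = 0.47
R4: dry=0.28, warm=0.53; OR[max(a, b)] → w = 0.53
Rules with consequent 'average': {R1, R3} → strengths 0.24, 0.47
Aggregate via t-conorm [max(a, b)]: 0.47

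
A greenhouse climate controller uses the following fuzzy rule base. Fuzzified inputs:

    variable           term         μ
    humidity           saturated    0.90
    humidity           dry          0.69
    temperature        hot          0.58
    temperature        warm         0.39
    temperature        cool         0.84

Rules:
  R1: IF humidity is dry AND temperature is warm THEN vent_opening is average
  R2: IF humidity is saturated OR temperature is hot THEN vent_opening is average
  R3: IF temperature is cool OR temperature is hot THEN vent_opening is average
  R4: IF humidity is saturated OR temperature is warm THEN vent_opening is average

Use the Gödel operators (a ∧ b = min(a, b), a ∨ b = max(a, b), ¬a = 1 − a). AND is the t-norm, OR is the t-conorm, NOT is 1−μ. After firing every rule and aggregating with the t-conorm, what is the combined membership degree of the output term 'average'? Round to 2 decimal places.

R1: dry=0.69, warm=0.39; AND[min(a, b)] → w = 0.39
R2: saturated=0.90, hot=0.58; OR[max(a, b)] → w = 0.90
R3: cool=0.84, hot=0.58; OR[max(a, b)] → w = 0.84
R4: saturated=0.90, warm=0.39; OR[max(a, b)] → w = 0.90
Rules with consequent 'average': {R1, R2, R3, R4} → strengths 0.39, 0.90, 0.84, 0.90
Aggregate via t-conorm [max(a, b)]: 0.90

0.90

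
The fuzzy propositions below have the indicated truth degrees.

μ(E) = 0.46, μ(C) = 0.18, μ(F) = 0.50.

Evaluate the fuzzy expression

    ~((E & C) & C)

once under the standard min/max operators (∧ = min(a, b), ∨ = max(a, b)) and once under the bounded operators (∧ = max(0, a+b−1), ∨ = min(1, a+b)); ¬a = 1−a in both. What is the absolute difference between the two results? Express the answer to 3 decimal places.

0.180

Under standard min/max:
  E & C = min(a, b) on (0.46, 0.18) = 0.18
  (E & C) & C = min(a, b) on (0.18, 0.18) = 0.18
  ~((E & C) & C) = 1 − 0.18 = 0.82
  → value = 0.8200
Under bounded:
  E & C = max(0, a+b−1) on (0.46, 0.18) = 0.00
  (E & C) & C = max(0, a+b−1) on (0.00, 0.18) = 0.00
  ~((E & C) & C) = 1 − 0.00 = 1.00
  → value = 1.0000
|0.8200 − 1.0000| = 0.180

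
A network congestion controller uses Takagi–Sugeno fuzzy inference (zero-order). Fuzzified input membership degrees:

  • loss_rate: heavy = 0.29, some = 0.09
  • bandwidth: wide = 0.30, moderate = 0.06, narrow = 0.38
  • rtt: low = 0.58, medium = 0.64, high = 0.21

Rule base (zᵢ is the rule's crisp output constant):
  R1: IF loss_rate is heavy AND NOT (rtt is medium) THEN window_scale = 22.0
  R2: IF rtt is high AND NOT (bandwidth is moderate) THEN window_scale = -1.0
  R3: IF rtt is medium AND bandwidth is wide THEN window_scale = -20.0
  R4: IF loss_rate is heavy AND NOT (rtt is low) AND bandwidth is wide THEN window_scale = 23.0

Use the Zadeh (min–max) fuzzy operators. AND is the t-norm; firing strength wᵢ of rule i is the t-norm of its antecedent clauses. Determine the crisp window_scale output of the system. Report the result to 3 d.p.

R1 (z=22.0): heavy=0.29, ¬medium=1−0.64=0.36; AND[min(a, b)] → w = 0.29
R2 (z=-1.0): high=0.21, ¬moderate=1−0.06=0.94; AND[min(a, b)] → w = 0.21
R3 (z=-20.0): medium=0.64, wide=0.30; AND[min(a, b)] → w = 0.30
R4 (z=23.0): heavy=0.29, ¬low=1−0.58=0.42, wide=0.30; AND[min(a, b)] → w = 0.29
Weighted average = (0.29·22.0 + 0.21·-1.0 + 0.30·-20.0 + 0.29·23.0) / (0.29 + 0.21 + 0.30 + 0.29)
  = 6.8400 / 1.0900 = 6.275

6.275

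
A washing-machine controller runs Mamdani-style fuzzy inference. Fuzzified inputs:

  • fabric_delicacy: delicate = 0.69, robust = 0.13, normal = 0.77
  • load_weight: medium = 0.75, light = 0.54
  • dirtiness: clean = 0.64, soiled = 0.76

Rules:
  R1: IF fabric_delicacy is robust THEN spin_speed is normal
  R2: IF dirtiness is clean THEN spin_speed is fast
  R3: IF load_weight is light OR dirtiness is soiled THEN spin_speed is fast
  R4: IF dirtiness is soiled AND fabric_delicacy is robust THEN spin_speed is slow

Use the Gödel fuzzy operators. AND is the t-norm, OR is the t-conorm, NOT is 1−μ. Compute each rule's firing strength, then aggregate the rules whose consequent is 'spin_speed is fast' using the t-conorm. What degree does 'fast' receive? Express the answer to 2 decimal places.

R1: robust=0.13 → w = 0.13
R2: clean=0.64 → w = 0.64
R3: light=0.54, soiled=0.76; OR[max(a, b)] → w = 0.76
R4: soiled=0.76, robust=0.13; AND[min(a, b)] → w = 0.13
Rules with consequent 'fast': {R2, R3} → strengths 0.64, 0.76
Aggregate via t-conorm [max(a, b)]: 0.76

0.76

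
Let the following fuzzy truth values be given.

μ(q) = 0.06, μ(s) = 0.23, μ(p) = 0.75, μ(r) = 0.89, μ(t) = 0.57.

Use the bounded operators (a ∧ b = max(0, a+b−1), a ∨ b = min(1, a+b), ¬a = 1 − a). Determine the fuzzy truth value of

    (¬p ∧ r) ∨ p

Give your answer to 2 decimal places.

0.89

¬p = 1 − 0.75 = 0.25
¬p ∧ r = max(0, a+b−1) on (0.25, 0.89) = 0.14
(¬p ∧ r) ∨ p = min(1, a+b) on (0.14, 0.75) = 0.89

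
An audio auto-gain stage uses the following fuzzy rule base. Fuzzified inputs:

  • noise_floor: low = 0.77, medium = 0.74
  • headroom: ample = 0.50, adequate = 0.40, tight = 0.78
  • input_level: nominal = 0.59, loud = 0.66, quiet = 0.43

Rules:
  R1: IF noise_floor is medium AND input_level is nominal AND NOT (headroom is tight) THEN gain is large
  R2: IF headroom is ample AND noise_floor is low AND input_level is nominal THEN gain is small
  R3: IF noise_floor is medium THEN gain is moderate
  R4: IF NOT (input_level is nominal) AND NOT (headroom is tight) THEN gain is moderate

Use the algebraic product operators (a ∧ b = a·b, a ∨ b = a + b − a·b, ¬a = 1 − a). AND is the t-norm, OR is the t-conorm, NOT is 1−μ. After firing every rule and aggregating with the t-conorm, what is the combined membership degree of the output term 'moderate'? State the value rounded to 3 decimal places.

R1: medium=0.74, nominal=0.59, ¬tight=1−0.78=0.22; AND[a·b] → w = 0.0961
R2: ample=0.50, low=0.77, nominal=0.59; AND[a·b] → w = 0.2271
R3: medium=0.74 → w = 0.7400
R4: ¬nominal=1−0.59=0.41, ¬tight=1−0.78=0.22; AND[a·b] → w = 0.0902
Rules with consequent 'moderate': {R3, R4} → strengths 0.7400, 0.0902
Aggregate via t-conorm [a + b − a·b]: 0.7635

0.763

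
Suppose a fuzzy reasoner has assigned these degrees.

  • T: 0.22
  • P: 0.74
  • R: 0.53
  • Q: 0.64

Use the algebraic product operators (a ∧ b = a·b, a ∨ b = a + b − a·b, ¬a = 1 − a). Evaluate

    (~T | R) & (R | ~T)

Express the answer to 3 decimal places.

~T = 1 − 0.2200 = 0.7800
~T | R = a + b − a·b on (0.7800, 0.5300) = 0.8966
~T = 1 − 0.2200 = 0.7800
R | ~T = a + b − a·b on (0.5300, 0.7800) = 0.8966
(~T | R) & (R | ~T) = a·b on (0.8966, 0.8966) = 0.8039

0.804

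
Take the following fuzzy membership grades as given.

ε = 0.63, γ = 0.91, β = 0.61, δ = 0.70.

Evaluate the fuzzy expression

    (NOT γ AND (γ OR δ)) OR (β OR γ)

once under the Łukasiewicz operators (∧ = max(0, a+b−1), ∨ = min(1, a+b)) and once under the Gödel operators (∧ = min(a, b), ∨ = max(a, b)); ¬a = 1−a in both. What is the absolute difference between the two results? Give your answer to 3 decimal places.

0.090

Under Łukasiewicz:
  NOT γ = 1 − 0.91 = 0.09
  γ OR δ = min(1, a+b) on (0.91, 0.70) = 1.00
  NOT γ AND (γ OR δ) = max(0, a+b−1) on (0.09, 1.00) = 0.09
  β OR γ = min(1, a+b) on (0.61, 0.91) = 1.00
  (NOT γ AND (γ OR δ)) OR (β OR γ) = min(1, a+b) on (0.09, 1.00) = 1.00
  → value = 1.0000
Under Gödel:
  NOT γ = 1 − 0.91 = 0.09
  γ OR δ = max(a, b) on (0.91, 0.70) = 0.91
  NOT γ AND (γ OR δ) = min(a, b) on (0.09, 0.91) = 0.09
  β OR γ = max(a, b) on (0.61, 0.91) = 0.91
  (NOT γ AND (γ OR δ)) OR (β OR γ) = max(a, b) on (0.09, 0.91) = 0.91
  → value = 0.9100
|1.0000 − 0.9100| = 0.090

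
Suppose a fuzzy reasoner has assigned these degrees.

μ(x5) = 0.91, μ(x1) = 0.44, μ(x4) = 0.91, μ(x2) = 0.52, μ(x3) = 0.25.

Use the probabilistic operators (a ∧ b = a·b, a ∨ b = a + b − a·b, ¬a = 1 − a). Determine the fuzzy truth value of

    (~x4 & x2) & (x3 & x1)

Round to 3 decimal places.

~x4 = 1 − 0.9100 = 0.0900
~x4 & x2 = a·b on (0.0900, 0.5200) = 0.0468
x3 & x1 = a·b on (0.2500, 0.4400) = 0.1100
(~x4 & x2) & (x3 & x1) = a·b on (0.0468, 0.1100) = 0.0051

0.005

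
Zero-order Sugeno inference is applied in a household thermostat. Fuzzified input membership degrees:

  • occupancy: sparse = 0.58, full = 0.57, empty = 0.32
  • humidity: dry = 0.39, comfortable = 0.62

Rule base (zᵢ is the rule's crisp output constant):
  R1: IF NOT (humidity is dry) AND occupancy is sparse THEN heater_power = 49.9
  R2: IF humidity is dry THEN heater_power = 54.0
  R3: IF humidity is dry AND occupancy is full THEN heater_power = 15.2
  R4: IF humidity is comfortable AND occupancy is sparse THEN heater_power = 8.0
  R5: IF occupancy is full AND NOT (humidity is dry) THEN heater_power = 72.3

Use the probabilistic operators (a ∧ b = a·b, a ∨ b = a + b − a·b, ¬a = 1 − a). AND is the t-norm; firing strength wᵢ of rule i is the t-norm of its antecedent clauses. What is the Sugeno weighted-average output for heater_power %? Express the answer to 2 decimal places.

41.90

R1 (z=49.9): ¬dry=1−0.39=0.61, sparse=0.58; AND[a·b] → w = 0.3538
R2 (z=54.0): dry=0.39 → w = 0.3900
R3 (z=15.2): dry=0.39, full=0.57; AND[a·b] → w = 0.2223
R4 (z=8.0): comfortable=0.62, sparse=0.58; AND[a·b] → w = 0.3596
R5 (z=72.3): full=0.57, ¬dry=1−0.39=0.61; AND[a·b] → w = 0.3477
Weighted average = (0.3538·49.9 + 0.3900·54.0 + 0.2223·15.2 + 0.3596·8.0 + 0.3477·72.3) / (0.3538 + 0.3900 + 0.2223 + 0.3596 + 0.3477)
  = 70.1091 / 1.6734 = 41.90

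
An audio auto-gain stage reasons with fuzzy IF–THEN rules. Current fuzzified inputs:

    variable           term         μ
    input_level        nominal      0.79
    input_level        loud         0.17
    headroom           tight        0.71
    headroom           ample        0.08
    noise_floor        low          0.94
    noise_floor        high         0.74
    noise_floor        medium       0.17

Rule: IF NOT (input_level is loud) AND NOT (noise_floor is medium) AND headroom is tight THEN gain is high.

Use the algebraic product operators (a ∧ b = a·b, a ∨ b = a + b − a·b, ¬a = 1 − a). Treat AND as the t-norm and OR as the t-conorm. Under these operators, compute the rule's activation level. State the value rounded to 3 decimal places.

firing strength: ¬loud=1−0.17=0.83, ¬medium=1−0.17=0.83, tight=0.71; AND[a·b] → w = 0.4891

0.489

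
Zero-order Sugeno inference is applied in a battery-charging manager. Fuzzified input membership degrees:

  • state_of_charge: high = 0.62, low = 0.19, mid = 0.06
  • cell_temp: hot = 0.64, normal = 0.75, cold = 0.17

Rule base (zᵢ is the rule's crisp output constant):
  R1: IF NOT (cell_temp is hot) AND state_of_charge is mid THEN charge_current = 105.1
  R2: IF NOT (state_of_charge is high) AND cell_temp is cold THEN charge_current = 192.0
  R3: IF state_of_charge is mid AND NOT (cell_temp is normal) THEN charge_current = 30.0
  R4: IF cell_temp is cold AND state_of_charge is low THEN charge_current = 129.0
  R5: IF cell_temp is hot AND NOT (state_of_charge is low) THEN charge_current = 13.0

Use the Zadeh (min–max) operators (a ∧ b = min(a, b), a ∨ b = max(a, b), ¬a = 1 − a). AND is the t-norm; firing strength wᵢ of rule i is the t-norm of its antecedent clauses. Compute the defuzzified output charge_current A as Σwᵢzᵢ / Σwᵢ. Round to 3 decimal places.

R1 (z=105.1): ¬hot=1−0.64=0.36, mid=0.06; AND[min(a, b)] → w = 0.06
R2 (z=192.0): ¬high=1−0.62=0.38, cold=0.17; AND[min(a, b)] → w = 0.17
R3 (z=30.0): mid=0.06, ¬normal=1−0.75=0.25; AND[min(a, b)] → w = 0.06
R4 (z=129.0): cold=0.17, low=0.19; AND[min(a, b)] → w = 0.17
R5 (z=13.0): hot=0.64, ¬low=1−0.19=0.81; AND[min(a, b)] → w = 0.64
Weighted average = (0.06·105.1 + 0.17·192.0 + 0.06·30.0 + 0.17·129.0 + 0.64·13.0) / (0.06 + 0.17 + 0.06 + 0.17 + 0.64)
  = 70.9960 / 1.1000 = 64.542

64.542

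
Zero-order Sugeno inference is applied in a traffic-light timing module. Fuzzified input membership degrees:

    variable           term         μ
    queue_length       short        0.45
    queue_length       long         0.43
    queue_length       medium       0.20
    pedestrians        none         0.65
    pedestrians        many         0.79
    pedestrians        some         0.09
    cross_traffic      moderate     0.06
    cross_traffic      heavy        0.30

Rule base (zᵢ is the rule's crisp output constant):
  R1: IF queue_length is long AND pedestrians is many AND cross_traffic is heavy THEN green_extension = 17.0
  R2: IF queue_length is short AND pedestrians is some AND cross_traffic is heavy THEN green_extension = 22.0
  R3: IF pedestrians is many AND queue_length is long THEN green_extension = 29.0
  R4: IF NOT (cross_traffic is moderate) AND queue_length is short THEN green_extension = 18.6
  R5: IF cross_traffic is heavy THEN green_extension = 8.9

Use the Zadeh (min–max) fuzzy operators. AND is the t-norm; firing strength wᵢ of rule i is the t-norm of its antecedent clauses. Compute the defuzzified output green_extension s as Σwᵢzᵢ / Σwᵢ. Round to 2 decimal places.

19.48

R1 (z=17.0): long=0.43, many=0.79, heavy=0.30; AND[min(a, b)] → w = 0.30
R2 (z=22.0): short=0.45, some=0.09, heavy=0.30; AND[min(a, b)] → w = 0.09
R3 (z=29.0): many=0.79, long=0.43; AND[min(a, b)] → w = 0.43
R4 (z=18.6): ¬moderate=1−0.06=0.94, short=0.45; AND[min(a, b)] → w = 0.45
R5 (z=8.9): heavy=0.30 → w = 0.30
Weighted average = (0.30·17.0 + 0.09·22.0 + 0.43·29.0 + 0.45·18.6 + 0.30·8.9) / (0.30 + 0.09 + 0.43 + 0.45 + 0.30)
  = 30.5900 / 1.5700 = 19.48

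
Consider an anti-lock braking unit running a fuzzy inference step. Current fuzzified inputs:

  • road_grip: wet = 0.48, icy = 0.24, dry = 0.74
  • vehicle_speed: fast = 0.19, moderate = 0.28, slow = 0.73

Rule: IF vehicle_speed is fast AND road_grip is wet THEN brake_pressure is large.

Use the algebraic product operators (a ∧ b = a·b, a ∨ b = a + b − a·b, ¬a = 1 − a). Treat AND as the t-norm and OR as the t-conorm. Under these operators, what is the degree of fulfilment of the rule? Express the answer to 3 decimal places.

0.091

firing strength: fast=0.19, wet=0.48; AND[a·b] → w = 0.0912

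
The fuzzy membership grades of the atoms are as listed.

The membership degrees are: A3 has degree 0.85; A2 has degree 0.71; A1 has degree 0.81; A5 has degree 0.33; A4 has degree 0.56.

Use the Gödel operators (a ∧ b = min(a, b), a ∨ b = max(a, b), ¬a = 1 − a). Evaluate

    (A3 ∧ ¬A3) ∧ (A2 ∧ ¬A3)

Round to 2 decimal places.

¬A3 = 1 − 0.85 = 0.15
A3 ∧ ¬A3 = min(a, b) on (0.85, 0.15) = 0.15
¬A3 = 1 − 0.85 = 0.15
A2 ∧ ¬A3 = min(a, b) on (0.71, 0.15) = 0.15
(A3 ∧ ¬A3) ∧ (A2 ∧ ¬A3) = min(a, b) on (0.15, 0.15) = 0.15

0.15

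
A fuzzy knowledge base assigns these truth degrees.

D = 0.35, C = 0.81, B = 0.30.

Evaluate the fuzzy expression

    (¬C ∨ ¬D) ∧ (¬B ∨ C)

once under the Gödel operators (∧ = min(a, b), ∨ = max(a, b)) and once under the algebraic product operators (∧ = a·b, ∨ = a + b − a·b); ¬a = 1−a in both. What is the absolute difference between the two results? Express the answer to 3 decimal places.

0.026

Under Gödel:
  ¬C = 1 − 0.81 = 0.19
  ¬D = 1 − 0.35 = 0.65
  ¬C ∨ ¬D = max(a, b) on (0.19, 0.65) = 0.65
  ¬B = 1 − 0.30 = 0.70
  ¬B ∨ C = max(a, b) on (0.70, 0.81) = 0.81
  (¬C ∨ ¬D) ∧ (¬B ∨ C) = min(a, b) on (0.65, 0.81) = 0.65
  → value = 0.6500
Under algebraic product:
  ¬C = 1 − 0.8100 = 0.1900
  ¬D = 1 − 0.3500 = 0.6500
  ¬C ∨ ¬D = a + b − a·b on (0.1900, 0.6500) = 0.7165
  ¬B = 1 − 0.3000 = 0.7000
  ¬B ∨ C = a + b − a·b on (0.7000, 0.8100) = 0.9430
  (¬C ∨ ¬D) ∧ (¬B ∨ C) = a·b on (0.7165, 0.9430) = 0.6757
  → value = 0.6757
|0.6500 − 0.6757| = 0.026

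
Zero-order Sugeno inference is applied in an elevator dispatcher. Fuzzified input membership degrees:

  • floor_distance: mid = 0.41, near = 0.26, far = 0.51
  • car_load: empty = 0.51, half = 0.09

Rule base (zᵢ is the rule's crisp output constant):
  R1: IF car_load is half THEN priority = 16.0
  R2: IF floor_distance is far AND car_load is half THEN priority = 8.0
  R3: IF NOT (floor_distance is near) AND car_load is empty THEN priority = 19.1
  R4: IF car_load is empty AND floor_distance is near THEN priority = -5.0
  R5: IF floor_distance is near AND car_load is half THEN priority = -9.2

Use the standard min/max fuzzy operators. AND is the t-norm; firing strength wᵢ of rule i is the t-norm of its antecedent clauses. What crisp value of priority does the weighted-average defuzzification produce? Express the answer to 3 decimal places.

R1 (z=16.0): half=0.09 → w = 0.09
R2 (z=8.0): far=0.51, half=0.09; AND[min(a, b)] → w = 0.09
R3 (z=19.1): ¬near=1−0.26=0.74, empty=0.51; AND[min(a, b)] → w = 0.51
R4 (z=-5.0): empty=0.51, near=0.26; AND[min(a, b)] → w = 0.26
R5 (z=-9.2): near=0.26, half=0.09; AND[min(a, b)] → w = 0.09
Weighted average = (0.09·16.0 + 0.09·8.0 + 0.51·19.1 + 0.26·-5.0 + 0.09·-9.2) / (0.09 + 0.09 + 0.51 + 0.26 + 0.09)
  = 9.7730 / 1.0400 = 9.397

9.397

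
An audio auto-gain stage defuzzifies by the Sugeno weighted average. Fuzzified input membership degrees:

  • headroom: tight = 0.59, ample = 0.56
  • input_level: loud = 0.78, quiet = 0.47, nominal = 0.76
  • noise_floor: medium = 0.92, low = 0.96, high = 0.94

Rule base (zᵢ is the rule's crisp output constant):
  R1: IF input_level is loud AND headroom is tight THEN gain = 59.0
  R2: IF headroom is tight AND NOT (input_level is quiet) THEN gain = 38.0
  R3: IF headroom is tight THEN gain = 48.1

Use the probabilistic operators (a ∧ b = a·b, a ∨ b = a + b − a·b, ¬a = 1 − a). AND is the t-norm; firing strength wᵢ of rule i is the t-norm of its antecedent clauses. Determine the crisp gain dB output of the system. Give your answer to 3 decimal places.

49.463

R1 (z=59.0): loud=0.78, tight=0.59; AND[a·b] → w = 0.4602
R2 (z=38.0): tight=0.59, ¬quiet=1−0.47=0.53; AND[a·b] → w = 0.3127
R3 (z=48.1): tight=0.59 → w = 0.5900
Weighted average = (0.4602·59.0 + 0.3127·38.0 + 0.5900·48.1) / (0.4602 + 0.3127 + 0.5900)
  = 67.4134 / 1.3629 = 49.463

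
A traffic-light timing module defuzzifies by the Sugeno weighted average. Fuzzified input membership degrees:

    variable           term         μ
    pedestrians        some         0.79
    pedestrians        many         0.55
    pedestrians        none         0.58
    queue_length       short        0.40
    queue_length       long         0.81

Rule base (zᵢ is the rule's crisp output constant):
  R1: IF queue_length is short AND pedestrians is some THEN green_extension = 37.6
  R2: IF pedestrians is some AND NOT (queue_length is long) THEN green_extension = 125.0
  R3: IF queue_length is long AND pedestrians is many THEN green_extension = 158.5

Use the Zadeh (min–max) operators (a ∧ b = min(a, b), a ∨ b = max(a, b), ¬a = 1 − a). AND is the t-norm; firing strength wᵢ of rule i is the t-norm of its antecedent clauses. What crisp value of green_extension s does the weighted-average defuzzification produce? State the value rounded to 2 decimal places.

110.50

R1 (z=37.6): short=0.40, some=0.79; AND[min(a, b)] → w = 0.40
R2 (z=125.0): some=0.79, ¬long=1−0.81=0.19; AND[min(a, b)] → w = 0.19
R3 (z=158.5): long=0.81, many=0.55; AND[min(a, b)] → w = 0.55
Weighted average = (0.40·37.6 + 0.19·125.0 + 0.55·158.5) / (0.40 + 0.19 + 0.55)
  = 125.9650 / 1.1400 = 110.50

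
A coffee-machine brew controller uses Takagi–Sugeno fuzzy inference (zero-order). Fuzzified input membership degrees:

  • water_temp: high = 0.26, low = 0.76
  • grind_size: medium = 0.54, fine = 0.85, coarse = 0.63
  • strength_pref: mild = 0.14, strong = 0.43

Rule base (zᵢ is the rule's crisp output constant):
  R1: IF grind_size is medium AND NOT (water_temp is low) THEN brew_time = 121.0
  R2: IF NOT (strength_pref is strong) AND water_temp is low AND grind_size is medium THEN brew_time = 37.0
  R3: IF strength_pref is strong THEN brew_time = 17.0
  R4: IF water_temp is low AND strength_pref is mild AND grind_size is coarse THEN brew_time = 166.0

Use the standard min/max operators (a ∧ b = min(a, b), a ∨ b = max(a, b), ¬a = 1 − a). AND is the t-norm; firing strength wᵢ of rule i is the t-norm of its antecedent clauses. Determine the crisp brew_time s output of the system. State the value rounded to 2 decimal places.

58.94

R1 (z=121.0): medium=0.54, ¬low=1−0.76=0.24; AND[min(a, b)] → w = 0.24
R2 (z=37.0): ¬strong=1−0.43=0.57, low=0.76, medium=0.54; AND[min(a, b)] → w = 0.54
R3 (z=17.0): strong=0.43 → w = 0.43
R4 (z=166.0): low=0.76, mild=0.14, coarse=0.63; AND[min(a, b)] → w = 0.14
Weighted average = (0.24·121.0 + 0.54·37.0 + 0.43·17.0 + 0.14·166.0) / (0.24 + 0.54 + 0.43 + 0.14)
  = 79.5700 / 1.3500 = 58.94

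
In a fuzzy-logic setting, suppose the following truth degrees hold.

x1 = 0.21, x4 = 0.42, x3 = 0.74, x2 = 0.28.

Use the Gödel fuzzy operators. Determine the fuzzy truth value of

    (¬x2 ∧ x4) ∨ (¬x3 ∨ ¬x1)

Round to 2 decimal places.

0.79

¬x2 = 1 − 0.28 = 0.72
¬x2 ∧ x4 = min(a, b) on (0.72, 0.42) = 0.42
¬x3 = 1 − 0.74 = 0.26
¬x1 = 1 − 0.21 = 0.79
¬x3 ∨ ¬x1 = max(a, b) on (0.26, 0.79) = 0.79
(¬x2 ∧ x4) ∨ (¬x3 ∨ ¬x1) = max(a, b) on (0.42, 0.79) = 0.79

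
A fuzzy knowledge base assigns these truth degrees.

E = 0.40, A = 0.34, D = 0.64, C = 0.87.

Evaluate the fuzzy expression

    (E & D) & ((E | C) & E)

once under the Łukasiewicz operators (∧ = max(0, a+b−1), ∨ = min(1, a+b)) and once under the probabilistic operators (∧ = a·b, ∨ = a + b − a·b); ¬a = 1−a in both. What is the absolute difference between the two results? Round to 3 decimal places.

0.094

Under Łukasiewicz:
  E & D = max(0, a+b−1) on (0.40, 0.64) = 0.04
  E | C = min(1, a+b) on (0.40, 0.87) = 1.00
  (E | C) & E = max(0, a+b−1) on (1.00, 0.40) = 0.40
  (E & D) & ((E | C) & E) = max(0, a+b−1) on (0.04, 0.40) = 0.00
  → value = 0.0000
Under probabilistic:
  E & D = a·b on (0.4000, 0.6400) = 0.2560
  E | C = a + b − a·b on (0.4000, 0.8700) = 0.9220
  (E | C) & E = a·b on (0.9220, 0.4000) = 0.3688
  (E & D) & ((E | C) & E) = a·b on (0.2560, 0.3688) = 0.0944
  → value = 0.0944
|0.0000 − 0.0944| = 0.094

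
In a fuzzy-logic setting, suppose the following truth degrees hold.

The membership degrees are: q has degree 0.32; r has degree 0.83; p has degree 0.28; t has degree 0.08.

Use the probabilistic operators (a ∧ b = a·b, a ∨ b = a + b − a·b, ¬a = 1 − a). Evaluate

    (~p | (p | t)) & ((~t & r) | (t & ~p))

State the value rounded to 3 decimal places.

~p = 1 − 0.2800 = 0.7200
p | t = a + b − a·b on (0.2800, 0.0800) = 0.3376
~p | (p | t) = a + b − a·b on (0.7200, 0.3376) = 0.8145
~t = 1 − 0.0800 = 0.9200
~t & r = a·b on (0.9200, 0.8300) = 0.7636
~p = 1 − 0.2800 = 0.7200
t & ~p = a·b on (0.0800, 0.7200) = 0.0576
(~t & r) | (t & ~p) = a + b − a·b on (0.7636, 0.0576) = 0.7772
(~p | (p | t)) & ((~t & r) | (t & ~p)) = a·b on (0.8145, 0.7772) = 0.6331

0.633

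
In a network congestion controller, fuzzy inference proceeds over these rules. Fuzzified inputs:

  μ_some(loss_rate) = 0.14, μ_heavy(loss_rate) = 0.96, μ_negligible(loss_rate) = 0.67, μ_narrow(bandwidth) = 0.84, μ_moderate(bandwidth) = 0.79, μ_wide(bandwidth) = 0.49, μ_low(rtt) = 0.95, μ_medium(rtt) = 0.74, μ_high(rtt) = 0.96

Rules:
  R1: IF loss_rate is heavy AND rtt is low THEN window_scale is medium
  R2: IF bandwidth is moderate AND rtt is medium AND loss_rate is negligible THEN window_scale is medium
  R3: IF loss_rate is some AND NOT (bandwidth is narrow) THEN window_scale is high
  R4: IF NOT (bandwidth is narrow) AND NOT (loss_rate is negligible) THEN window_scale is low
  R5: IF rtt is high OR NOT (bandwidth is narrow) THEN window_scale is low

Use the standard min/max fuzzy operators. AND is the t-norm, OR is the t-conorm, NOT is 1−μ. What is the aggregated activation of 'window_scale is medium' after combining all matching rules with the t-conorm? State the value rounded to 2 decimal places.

0.95

R1: heavy=0.96, low=0.95; AND[min(a, b)] → w = 0.95
R2: moderate=0.79, medium=0.74, negligible=0.67; AND[min(a, b)] → w = 0.67
R3: some=0.14, ¬narrow=1−0.84=0.16; AND[min(a, b)] → w = 0.14
R4: ¬narrow=1−0.84=0.16, ¬negligible=1−0.67=0.33; AND[min(a, b)] → w = 0.16
R5: high=0.96, ¬narrow=1−0.84=0.16; OR[max(a, b)] → w = 0.96
Rules with consequent 'medium': {R1, R2} → strengths 0.95, 0.67
Aggregate via t-conorm [max(a, b)]: 0.95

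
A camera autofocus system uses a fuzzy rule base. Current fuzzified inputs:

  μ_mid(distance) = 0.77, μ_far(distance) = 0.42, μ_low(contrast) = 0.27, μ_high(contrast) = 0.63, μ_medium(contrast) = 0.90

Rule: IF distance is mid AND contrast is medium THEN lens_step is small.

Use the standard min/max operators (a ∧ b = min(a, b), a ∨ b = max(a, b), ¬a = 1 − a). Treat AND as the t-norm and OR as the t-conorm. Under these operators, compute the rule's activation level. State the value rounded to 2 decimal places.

0.77

firing strength: mid=0.77, medium=0.90; AND[min(a, b)] → w = 0.77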